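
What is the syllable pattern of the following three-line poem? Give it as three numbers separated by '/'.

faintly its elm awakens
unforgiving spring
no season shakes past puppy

Line 1: "faintly its elm awakens": 2+1+1+3 = 7
Line 2: "unforgiving spring": 4+1 = 5
Line 3: "no season shakes past puppy": 1+2+1+1+2 = 7

7/5/7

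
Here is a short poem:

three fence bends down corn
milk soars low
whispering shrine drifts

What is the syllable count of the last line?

The last line: whispering (3), shrine (1), drifts (1) → 5

5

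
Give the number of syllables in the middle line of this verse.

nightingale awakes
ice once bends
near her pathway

The middle line: ice(1) + once(1) + bends(1) = 3

3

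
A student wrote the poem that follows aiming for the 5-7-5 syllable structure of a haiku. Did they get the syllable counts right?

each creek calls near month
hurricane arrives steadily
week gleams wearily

No

Line 1: each (1), creek (1), calls (1), near (1), month (1) → 5 ✓
Line 2: hurricane (3), arrives (2), steadily (3) → 8 (expected 7)
Line 3: week (1), gleams (1), wearily (3) → 5 ✓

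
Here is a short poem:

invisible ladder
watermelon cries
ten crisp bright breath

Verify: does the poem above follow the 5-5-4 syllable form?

No

Line 1: invisible(4) + ladder(2) = 6 (expected 5)
Line 2: watermelon(4) + cries(1) = 5 ✓
Line 3: ten(1) + crisp(1) + bright(1) + breath(1) = 4 ✓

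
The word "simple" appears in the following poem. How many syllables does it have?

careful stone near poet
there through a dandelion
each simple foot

2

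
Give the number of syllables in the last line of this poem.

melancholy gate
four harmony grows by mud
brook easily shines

5

The last line: brook(1) + easily(3) + shines(1) = 5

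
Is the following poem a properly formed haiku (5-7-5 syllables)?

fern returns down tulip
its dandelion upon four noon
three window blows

No

Line 1: fern (1), returns (2), down (1), tulip (2) → 6 (expected 5)
Line 2: its (1), dandelion (4), upon (2), four (1), noon (1) → 9 (expected 7)
Line 3: three (1), window (2), blows (1) → 4 (expected 5)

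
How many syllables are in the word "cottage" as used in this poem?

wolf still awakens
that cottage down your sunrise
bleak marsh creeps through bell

2

"cottage" has 2 syllables.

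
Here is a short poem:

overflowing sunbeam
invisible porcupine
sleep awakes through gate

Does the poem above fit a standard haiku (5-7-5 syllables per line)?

Line 1: overflowing(4) + sunbeam(2) = 6 (expected 5)
Line 2: invisible(4) + porcupine(3) = 7 ✓
Line 3: sleep(1) + awakes(2) + through(1) + gate(1) = 5 ✓

No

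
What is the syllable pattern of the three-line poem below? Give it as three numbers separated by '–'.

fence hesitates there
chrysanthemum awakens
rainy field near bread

5–7–5

Line 1: fence(1) + hesitates(3) + there(1) = 5
Line 2: chrysanthemum(4) + awakens(3) = 7
Line 3: rainy(2) + field(1) + near(1) + bread(1) = 5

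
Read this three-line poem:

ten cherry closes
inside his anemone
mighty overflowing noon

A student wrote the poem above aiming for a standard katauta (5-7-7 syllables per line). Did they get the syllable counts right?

Line 1: "ten cherry closes": 1+2+2 = 5 ✓
Line 2: "inside his anemone": 2+1+4 = 7 ✓
Line 3: "mighty overflowing noon": 2+4+1 = 7 ✓

Yes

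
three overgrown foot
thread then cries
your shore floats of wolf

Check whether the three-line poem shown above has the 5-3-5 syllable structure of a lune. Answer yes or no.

Line 1: "three overgrown foot": 1+3+1 = 5 ✓
Line 2: "thread then cries": 1+1+1 = 3 ✓
Line 3: "your shore floats of wolf": 1+1+1+1+1 = 5 ✓

Yes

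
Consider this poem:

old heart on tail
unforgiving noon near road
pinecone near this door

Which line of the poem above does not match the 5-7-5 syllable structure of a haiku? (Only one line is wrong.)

Line 1

Line 1: "old heart on tail": 1+1+1+1 = 4 (expected 5)
Line 2: "unforgiving noon near road": 4+1+1+1 = 7 ✓
Line 3: "pinecone near this door": 2+1+1+1 = 5 ✓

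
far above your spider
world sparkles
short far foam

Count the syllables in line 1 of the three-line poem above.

6

Line 1: far(1) + above(2) + your(1) + spider(2) = 6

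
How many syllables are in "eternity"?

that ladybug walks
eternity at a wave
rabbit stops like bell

4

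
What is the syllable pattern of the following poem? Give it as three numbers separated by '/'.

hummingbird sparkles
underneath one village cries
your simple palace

5/7/5

Line 1: "hummingbird sparkles": 3+2 = 5
Line 2: "underneath one village cries": 3+1+2+1 = 7
Line 3: "your simple palace": 1+2+2 = 5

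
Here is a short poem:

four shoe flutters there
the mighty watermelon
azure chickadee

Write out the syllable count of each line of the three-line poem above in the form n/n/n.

5/7/5

Line 1: four(1) + shoe(1) + flutters(2) + there(1) = 5
Line 2: the(1) + mighty(2) + watermelon(4) = 7
Line 3: azure(2) + chickadee(3) = 5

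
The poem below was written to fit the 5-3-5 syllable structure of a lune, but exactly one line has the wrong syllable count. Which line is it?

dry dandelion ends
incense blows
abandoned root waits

Line 1

Line 1: "dry dandelion ends": 1+4+1 = 6 (expected 5)
Line 2: "incense blows": 2+1 = 3 ✓
Line 3: "abandoned root waits": 3+1+1 = 5 ✓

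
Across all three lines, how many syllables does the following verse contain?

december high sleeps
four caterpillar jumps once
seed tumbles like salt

Line 1: december(3) + high(1) + sleeps(1) = 5
Line 2: four(1) + caterpillar(4) + jumps(1) + once(1) = 7
Line 3: seed(1) + tumbles(2) + like(1) + salt(1) = 5
Total: 5 + 7 + 5 = 17

17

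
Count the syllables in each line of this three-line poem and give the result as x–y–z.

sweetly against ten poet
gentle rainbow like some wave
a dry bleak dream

Line 1: "sweetly against ten poet": 2+2+1+2 = 7
Line 2: "gentle rainbow like some wave": 2+2+1+1+1 = 7
Line 3: "a dry bleak dream": 1+1+1+1 = 4

7–7–4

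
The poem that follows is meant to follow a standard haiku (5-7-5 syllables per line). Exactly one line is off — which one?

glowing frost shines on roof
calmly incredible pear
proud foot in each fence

Line 1

Line 1: glowing(2) + frost(1) + shines(1) + on(1) + roof(1) = 6 (expected 5)
Line 2: calmly(2) + incredible(4) + pear(1) = 7 ✓
Line 3: proud(1) + foot(1) + in(1) + each(1) + fence(1) = 5 ✓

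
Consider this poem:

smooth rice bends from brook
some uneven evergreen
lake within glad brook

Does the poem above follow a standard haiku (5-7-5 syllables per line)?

Yes

Line 1: smooth(1) + rice(1) + bends(1) + from(1) + brook(1) = 5 ✓
Line 2: some(1) + uneven(3) + evergreen(3) = 7 ✓
Line 3: lake(1) + within(2) + glad(1) + brook(1) = 5 ✓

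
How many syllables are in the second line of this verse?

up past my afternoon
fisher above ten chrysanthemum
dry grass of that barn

The second line: fisher(2) + above(2) + ten(1) + chrysanthemum(4) = 9

9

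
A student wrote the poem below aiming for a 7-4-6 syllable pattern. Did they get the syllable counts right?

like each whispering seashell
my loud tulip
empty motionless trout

Yes

Line 1: like (1), each (1), whispering (3), seashell (2) → 7 ✓
Line 2: my (1), loud (1), tulip (2) → 4 ✓
Line 3: empty (2), motionless (3), trout (1) → 6 ✓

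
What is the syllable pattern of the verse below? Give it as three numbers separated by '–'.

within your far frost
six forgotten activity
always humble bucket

5–8–6

Line 1: "within your far frost": 2+1+1+1 = 5
Line 2: "six forgotten activity": 1+3+4 = 8
Line 3: "always humble bucket": 2+2+2 = 6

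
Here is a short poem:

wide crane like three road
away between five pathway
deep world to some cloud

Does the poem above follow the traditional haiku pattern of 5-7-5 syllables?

Yes

Line 1: wide(1) + crane(1) + like(1) + three(1) + road(1) = 5 ✓
Line 2: away(2) + between(2) + five(1) + pathway(2) = 7 ✓
Line 3: deep(1) + world(1) + to(1) + some(1) + cloud(1) = 5 ✓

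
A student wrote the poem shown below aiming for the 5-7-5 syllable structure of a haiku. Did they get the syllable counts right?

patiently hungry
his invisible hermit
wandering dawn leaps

Yes

Line 1: "patiently hungry": 3+2 = 5 ✓
Line 2: "his invisible hermit": 1+4+2 = 7 ✓
Line 3: "wandering dawn leaps": 3+1+1 = 5 ✓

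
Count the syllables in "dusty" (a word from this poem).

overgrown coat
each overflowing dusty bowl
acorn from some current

2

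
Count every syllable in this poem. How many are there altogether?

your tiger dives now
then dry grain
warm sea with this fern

Line 1: "your tiger dives now": 1+2+1+1 = 5
Line 2: "then dry grain": 1+1+1 = 3
Line 3: "warm sea with this fern": 1+1+1+1+1 = 5
Total: 5 + 3 + 5 = 13

13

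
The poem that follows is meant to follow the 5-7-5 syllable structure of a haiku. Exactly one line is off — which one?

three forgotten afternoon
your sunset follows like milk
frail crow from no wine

Line 1

Line 1: three (1), forgotten (3), afternoon (3) → 7 (expected 5)
Line 2: your (1), sunset (2), follows (2), like (1), milk (1) → 7 ✓
Line 3: frail (1), crow (1), from (1), no (1), wine (1) → 5 ✓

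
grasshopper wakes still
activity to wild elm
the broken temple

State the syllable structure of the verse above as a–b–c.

Line 1: grasshopper(3) + wakes(1) + still(1) = 5
Line 2: activity(4) + to(1) + wild(1) + elm(1) = 7
Line 3: the(1) + broken(2) + temple(2) = 5

5–7–5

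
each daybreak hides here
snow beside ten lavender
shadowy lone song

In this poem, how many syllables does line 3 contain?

Line 3: shadowy(3) + lone(1) + song(1) = 5

5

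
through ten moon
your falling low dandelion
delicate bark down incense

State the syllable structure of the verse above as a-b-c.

Line 1: through (1), ten (1), moon (1) → 3
Line 2: your (1), falling (2), low (1), dandelion (4) → 8
Line 3: delicate (3), bark (1), down (1), incense (2) → 7

3-8-7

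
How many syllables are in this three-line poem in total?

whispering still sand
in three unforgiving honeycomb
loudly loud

17

Line 1: "whispering still sand": 3+1+1 = 5
Line 2: "in three unforgiving honeycomb": 1+1+4+3 = 9
Line 3: "loudly loud": 2+1 = 3
Total: 5 + 9 + 3 = 17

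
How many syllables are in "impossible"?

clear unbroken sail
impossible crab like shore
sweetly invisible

"impossible" has 4 syllables.

4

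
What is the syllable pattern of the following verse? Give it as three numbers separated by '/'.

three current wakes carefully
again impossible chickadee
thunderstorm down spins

Line 1: three(1) + current(2) + wakes(1) + carefully(3) = 7
Line 2: again(2) + impossible(4) + chickadee(3) = 9
Line 3: thunderstorm(3) + down(1) + spins(1) = 5

7/9/5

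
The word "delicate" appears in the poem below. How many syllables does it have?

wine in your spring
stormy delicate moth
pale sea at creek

"delicate" has 3 syllables.

3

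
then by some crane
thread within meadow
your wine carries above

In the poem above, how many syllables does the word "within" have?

"within" has 2 syllables.

2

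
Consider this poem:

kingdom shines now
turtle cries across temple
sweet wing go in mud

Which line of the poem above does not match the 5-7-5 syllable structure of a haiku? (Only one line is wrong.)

Line 1: "kingdom shines now": 2+1+1 = 4 (expected 5)
Line 2: "turtle cries across temple": 2+1+2+2 = 7 ✓
Line 3: "sweet wing go in mud": 1+1+1+1+1 = 5 ✓

The first line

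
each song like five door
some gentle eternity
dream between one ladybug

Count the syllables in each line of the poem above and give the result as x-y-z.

Line 1: each(1) + song(1) + like(1) + five(1) + door(1) = 5
Line 2: some(1) + gentle(2) + eternity(4) = 7
Line 3: dream(1) + between(2) + one(1) + ladybug(3) = 7

5-7-7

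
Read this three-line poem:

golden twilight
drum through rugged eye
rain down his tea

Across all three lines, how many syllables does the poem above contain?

13

Line 1: golden(2) + twilight(2) = 4
Line 2: drum(1) + through(1) + rugged(2) + eye(1) = 5
Line 3: rain(1) + down(1) + his(1) + tea(1) = 4
Total: 4 + 5 + 4 = 13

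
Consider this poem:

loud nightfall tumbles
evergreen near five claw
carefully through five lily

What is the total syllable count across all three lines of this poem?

Line 1: loud(1) + nightfall(2) + tumbles(2) = 5
Line 2: evergreen(3) + near(1) + five(1) + claw(1) = 6
Line 3: carefully(3) + through(1) + five(1) + lily(2) = 7
Total: 5 + 6 + 7 = 18

18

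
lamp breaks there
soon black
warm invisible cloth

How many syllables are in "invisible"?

"invisible" has 4 syllables.

4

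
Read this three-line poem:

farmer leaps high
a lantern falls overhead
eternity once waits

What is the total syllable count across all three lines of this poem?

17

Line 1: farmer (2), leaps (1), high (1) → 4
Line 2: a (1), lantern (2), falls (1), overhead (3) → 7
Line 3: eternity (4), once (1), waits (1) → 6
Total: 4 + 7 + 6 = 17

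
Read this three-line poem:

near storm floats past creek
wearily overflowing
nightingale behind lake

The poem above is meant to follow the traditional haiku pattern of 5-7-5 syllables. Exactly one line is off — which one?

Line 3

Line 1: near(1) + storm(1) + floats(1) + past(1) + creek(1) = 5 ✓
Line 2: wearily(3) + overflowing(4) = 7 ✓
Line 3: nightingale(3) + behind(2) + lake(1) = 6 (expected 5)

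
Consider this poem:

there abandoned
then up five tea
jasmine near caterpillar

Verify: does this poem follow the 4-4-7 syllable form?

Line 1: there (1), abandoned (3) → 4 ✓
Line 2: then (1), up (1), five (1), tea (1) → 4 ✓
Line 3: jasmine (2), near (1), caterpillar (4) → 7 ✓

Yes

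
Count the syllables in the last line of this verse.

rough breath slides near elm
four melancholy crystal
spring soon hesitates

5

The last line: spring (1), soon (1), hesitates (3) → 5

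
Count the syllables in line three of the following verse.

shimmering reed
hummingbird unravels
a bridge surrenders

Line three: a (1), bridge (1), surrenders (3) → 5

5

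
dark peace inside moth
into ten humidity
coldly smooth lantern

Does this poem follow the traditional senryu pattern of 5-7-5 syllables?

Yes

Line 1: "dark peace inside moth": 1+1+2+1 = 5 ✓
Line 2: "into ten humidity": 2+1+4 = 7 ✓
Line 3: "coldly smooth lantern": 2+1+2 = 5 ✓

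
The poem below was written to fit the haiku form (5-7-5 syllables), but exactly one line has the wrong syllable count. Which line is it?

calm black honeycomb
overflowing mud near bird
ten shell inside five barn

Line 1: calm (1), black (1), honeycomb (3) → 5 ✓
Line 2: overflowing (4), mud (1), near (1), bird (1) → 7 ✓
Line 3: ten (1), shell (1), inside (2), five (1), barn (1) → 6 (expected 5)

The third line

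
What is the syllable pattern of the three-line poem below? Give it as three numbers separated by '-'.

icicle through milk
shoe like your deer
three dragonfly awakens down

5-4-8

Line 1: icicle (3), through (1), milk (1) → 5
Line 2: shoe (1), like (1), your (1), deer (1) → 4
Line 3: three (1), dragonfly (3), awakens (3), down (1) → 8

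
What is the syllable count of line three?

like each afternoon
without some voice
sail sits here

Line three: sail (1), sits (1), here (1) → 3

3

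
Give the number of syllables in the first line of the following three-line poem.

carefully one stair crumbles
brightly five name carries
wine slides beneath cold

The first line: carefully (3), one (1), stair (1), crumbles (2) → 7

7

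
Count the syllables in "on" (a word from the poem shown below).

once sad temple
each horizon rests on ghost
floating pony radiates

1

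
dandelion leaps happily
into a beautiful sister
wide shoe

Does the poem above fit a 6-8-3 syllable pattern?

Line 1: "dandelion leaps happily": 4+1+3 = 8 (expected 6)
Line 2: "into a beautiful sister": 2+1+3+2 = 8 ✓
Line 3: "wide shoe": 1+1 = 2 (expected 3)

No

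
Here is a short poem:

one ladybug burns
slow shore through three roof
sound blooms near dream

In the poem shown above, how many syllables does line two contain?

5

Line two: slow (1), shore (1), through (1), three (1), roof (1) → 5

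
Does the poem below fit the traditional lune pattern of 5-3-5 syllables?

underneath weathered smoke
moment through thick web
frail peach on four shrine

No

Line 1: underneath (3), weathered (2), smoke (1) → 6 (expected 5)
Line 2: moment (2), through (1), thick (1), web (1) → 5 (expected 3)
Line 3: frail (1), peach (1), on (1), four (1), shrine (1) → 5 ✓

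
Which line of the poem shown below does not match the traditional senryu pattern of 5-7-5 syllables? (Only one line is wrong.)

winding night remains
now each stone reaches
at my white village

Line 1: "winding night remains": 2+1+2 = 5 ✓
Line 2: "now each stone reaches": 1+1+1+2 = 5 (expected 7)
Line 3: "at my white village": 1+1+1+2 = 5 ✓

Line 2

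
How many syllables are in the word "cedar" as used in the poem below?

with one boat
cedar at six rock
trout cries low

"cedar" has 2 syllables.

2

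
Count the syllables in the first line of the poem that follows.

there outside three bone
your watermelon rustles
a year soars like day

5

The first line: there(1) + outside(2) + three(1) + bone(1) = 5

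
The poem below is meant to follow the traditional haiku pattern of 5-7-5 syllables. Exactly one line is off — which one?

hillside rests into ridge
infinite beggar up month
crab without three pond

Line 1

Line 1: hillside (2), rests (1), into (2), ridge (1) → 6 (expected 5)
Line 2: infinite (3), beggar (2), up (1), month (1) → 7 ✓
Line 3: crab (1), without (2), three (1), pond (1) → 5 ✓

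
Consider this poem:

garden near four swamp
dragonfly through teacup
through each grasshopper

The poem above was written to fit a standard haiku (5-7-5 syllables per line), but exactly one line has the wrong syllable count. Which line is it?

Line 2

Line 1: "garden near four swamp": 2+1+1+1 = 5 ✓
Line 2: "dragonfly through teacup": 3+1+2 = 6 (expected 7)
Line 3: "through each grasshopper": 1+1+3 = 5 ✓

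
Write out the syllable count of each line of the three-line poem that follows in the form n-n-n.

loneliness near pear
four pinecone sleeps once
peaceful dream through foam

5-5-5

Line 1: loneliness (3), near (1), pear (1) → 5
Line 2: four (1), pinecone (2), sleeps (1), once (1) → 5
Line 3: peaceful (2), dream (1), through (1), foam (1) → 5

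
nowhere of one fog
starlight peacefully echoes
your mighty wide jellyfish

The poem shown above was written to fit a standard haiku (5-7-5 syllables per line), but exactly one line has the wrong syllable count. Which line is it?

The third line

Line 1: "nowhere of one fog": 2+1+1+1 = 5 ✓
Line 2: "starlight peacefully echoes": 2+3+2 = 7 ✓
Line 3: "your mighty wide jellyfish": 1+2+1+3 = 7 (expected 5)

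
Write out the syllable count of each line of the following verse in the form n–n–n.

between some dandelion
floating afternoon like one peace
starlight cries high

7–8–4

Line 1: between(2) + some(1) + dandelion(4) = 7
Line 2: floating(2) + afternoon(3) + like(1) + one(1) + peace(1) = 8
Line 3: starlight(2) + cries(1) + high(1) = 4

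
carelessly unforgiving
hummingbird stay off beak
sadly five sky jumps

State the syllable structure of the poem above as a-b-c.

Line 1: carelessly(3) + unforgiving(4) = 7
Line 2: hummingbird(3) + stay(1) + off(1) + beak(1) = 6
Line 3: sadly(2) + five(1) + sky(1) + jumps(1) = 5

7-6-5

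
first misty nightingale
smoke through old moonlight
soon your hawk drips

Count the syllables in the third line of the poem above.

4

The third line: soon(1) + your(1) + hawk(1) + drips(1) = 4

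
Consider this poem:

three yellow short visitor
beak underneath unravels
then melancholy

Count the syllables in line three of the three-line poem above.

Line three: "then melancholy": 1+4 = 5

5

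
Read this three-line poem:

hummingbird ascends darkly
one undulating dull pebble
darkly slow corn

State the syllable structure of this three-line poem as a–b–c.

7–8–4

Line 1: "hummingbird ascends darkly": 3+2+2 = 7
Line 2: "one undulating dull pebble": 1+4+1+2 = 8
Line 3: "darkly slow corn": 2+1+1 = 4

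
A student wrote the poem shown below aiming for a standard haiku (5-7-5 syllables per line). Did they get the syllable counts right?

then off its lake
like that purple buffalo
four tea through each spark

Line 1: then (1), off (1), its (1), lake (1) → 4 (expected 5)
Line 2: like (1), that (1), purple (2), buffalo (3) → 7 ✓
Line 3: four (1), tea (1), through (1), each (1), spark (1) → 5 ✓

No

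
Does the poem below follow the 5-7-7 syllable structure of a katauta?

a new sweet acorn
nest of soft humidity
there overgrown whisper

No

Line 1: "a new sweet acorn": 1+1+1+2 = 5 ✓
Line 2: "nest of soft humidity": 1+1+1+4 = 7 ✓
Line 3: "there overgrown whisper": 1+3+2 = 6 (expected 7)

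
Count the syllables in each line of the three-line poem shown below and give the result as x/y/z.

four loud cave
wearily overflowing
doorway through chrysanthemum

3/7/7

Line 1: four(1) + loud(1) + cave(1) = 3
Line 2: wearily(3) + overflowing(4) = 7
Line 3: doorway(2) + through(1) + chrysanthemum(4) = 7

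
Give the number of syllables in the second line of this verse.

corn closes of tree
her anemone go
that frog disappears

6

The second line: her(1) + anemone(4) + go(1) = 6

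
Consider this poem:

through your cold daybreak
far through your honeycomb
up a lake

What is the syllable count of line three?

3

Line three: "up a lake": 1+1+1 = 3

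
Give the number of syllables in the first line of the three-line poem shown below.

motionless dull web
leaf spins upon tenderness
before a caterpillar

5

The first line: "motionless dull web": 3+1+1 = 5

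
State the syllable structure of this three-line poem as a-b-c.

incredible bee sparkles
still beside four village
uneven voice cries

Line 1: incredible (4), bee (1), sparkles (2) → 7
Line 2: still (1), beside (2), four (1), village (2) → 6
Line 3: uneven (3), voice (1), cries (1) → 5

7-6-5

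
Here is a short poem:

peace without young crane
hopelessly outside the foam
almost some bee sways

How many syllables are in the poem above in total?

17

Line 1: "peace without young crane": 1+2+1+1 = 5
Line 2: "hopelessly outside the foam": 3+2+1+1 = 7
Line 3: "almost some bee sways": 2+1+1+1 = 5
Total: 5 + 7 + 5 = 17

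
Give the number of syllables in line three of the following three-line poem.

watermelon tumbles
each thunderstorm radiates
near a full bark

4

Line three: near(1) + a(1) + full(1) + bark(1) = 4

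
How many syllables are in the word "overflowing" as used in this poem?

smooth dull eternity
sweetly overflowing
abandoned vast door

4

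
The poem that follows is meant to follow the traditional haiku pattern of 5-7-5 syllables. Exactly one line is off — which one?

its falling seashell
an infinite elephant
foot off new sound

Line 1: its (1), falling (2), seashell (2) → 5 ✓
Line 2: an (1), infinite (3), elephant (3) → 7 ✓
Line 3: foot (1), off (1), new (1), sound (1) → 4 (expected 5)

Line 3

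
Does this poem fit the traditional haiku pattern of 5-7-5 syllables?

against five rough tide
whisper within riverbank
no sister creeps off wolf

Line 1: "against five rough tide": 2+1+1+1 = 5 ✓
Line 2: "whisper within riverbank": 2+2+3 = 7 ✓
Line 3: "no sister creeps off wolf": 1+2+1+1+1 = 6 (expected 5)

No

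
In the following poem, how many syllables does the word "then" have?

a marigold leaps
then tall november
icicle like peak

1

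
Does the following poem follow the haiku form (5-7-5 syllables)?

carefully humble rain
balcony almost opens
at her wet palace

Line 1: carefully(3) + humble(2) + rain(1) = 6 (expected 5)
Line 2: balcony(3) + almost(2) + opens(2) = 7 ✓
Line 3: at(1) + her(1) + wet(1) + palace(2) = 5 ✓

No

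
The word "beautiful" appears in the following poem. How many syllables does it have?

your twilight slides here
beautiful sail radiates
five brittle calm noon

3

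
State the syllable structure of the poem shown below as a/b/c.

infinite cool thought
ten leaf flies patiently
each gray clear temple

Line 1: infinite(3) + cool(1) + thought(1) = 5
Line 2: ten(1) + leaf(1) + flies(1) + patiently(3) = 6
Line 3: each(1) + gray(1) + clear(1) + temple(2) = 5

5/6/5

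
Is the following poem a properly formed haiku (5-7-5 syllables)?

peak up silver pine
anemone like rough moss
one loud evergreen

Yes

Line 1: peak (1), up (1), silver (2), pine (1) → 5 ✓
Line 2: anemone (4), like (1), rough (1), moss (1) → 7 ✓
Line 3: one (1), loud (1), evergreen (3) → 5 ✓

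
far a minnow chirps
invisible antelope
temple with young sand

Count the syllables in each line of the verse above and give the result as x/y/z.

Line 1: "far a minnow chirps": 1+1+2+1 = 5
Line 2: "invisible antelope": 4+3 = 7
Line 3: "temple with young sand": 2+1+1+1 = 5

5/7/5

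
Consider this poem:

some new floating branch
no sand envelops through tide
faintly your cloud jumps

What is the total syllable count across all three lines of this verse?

17

Line 1: "some new floating branch": 1+1+2+1 = 5
Line 2: "no sand envelops through tide": 1+1+3+1+1 = 7
Line 3: "faintly your cloud jumps": 2+1+1+1 = 5
Total: 5 + 7 + 5 = 17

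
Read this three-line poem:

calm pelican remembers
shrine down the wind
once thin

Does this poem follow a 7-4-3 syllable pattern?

Line 1: calm (1), pelican (3), remembers (3) → 7 ✓
Line 2: shrine (1), down (1), the (1), wind (1) → 4 ✓
Line 3: once (1), thin (1) → 2 (expected 3)

No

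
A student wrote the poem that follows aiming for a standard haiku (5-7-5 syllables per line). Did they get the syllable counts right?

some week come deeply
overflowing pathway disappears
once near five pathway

Line 1: "some week come deeply": 1+1+1+2 = 5 ✓
Line 2: "overflowing pathway disappears": 4+2+3 = 9 (expected 7)
Line 3: "once near five pathway": 1+1+1+2 = 5 ✓

No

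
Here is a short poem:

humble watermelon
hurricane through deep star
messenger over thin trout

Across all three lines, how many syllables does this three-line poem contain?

Line 1: humble (2), watermelon (4) → 6
Line 2: hurricane (3), through (1), deep (1), star (1) → 6
Line 3: messenger (3), over (2), thin (1), trout (1) → 7
Total: 6 + 6 + 7 = 19

19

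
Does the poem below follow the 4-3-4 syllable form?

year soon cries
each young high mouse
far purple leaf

Line 1: "year soon cries": 1+1+1 = 3 (expected 4)
Line 2: "each young high mouse": 1+1+1+1 = 4 (expected 3)
Line 3: "far purple leaf": 1+2+1 = 4 ✓

No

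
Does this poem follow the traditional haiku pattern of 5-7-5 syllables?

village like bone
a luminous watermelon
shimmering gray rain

No

Line 1: "village like bone": 2+1+1 = 4 (expected 5)
Line 2: "a luminous watermelon": 1+3+4 = 8 (expected 7)
Line 3: "shimmering gray rain": 3+1+1 = 5 ✓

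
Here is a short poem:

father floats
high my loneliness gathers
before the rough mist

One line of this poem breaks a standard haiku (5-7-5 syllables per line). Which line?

Line 1

Line 1: "father floats": 2+1 = 3 (expected 5)
Line 2: "high my loneliness gathers": 1+1+3+2 = 7 ✓
Line 3: "before the rough mist": 2+1+1+1 = 5 ✓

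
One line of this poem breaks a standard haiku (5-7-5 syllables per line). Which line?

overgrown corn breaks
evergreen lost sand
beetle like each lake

Line 2

Line 1: overgrown(3) + corn(1) + breaks(1) = 5 ✓
Line 2: evergreen(3) + lost(1) + sand(1) = 5 (expected 7)
Line 3: beetle(2) + like(1) + each(1) + lake(1) = 5 ✓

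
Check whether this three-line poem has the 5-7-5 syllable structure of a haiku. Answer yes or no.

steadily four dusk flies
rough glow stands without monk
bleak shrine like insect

Line 1: steadily(3) + four(1) + dusk(1) + flies(1) = 6 (expected 5)
Line 2: rough(1) + glow(1) + stands(1) + without(2) + monk(1) = 6 (expected 7)
Line 3: bleak(1) + shrine(1) + like(1) + insect(2) = 5 ✓

No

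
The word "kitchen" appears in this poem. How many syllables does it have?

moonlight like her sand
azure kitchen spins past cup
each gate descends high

2

"kitchen" has 2 syllables.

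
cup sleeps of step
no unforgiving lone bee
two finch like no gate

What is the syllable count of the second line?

7

The second line: no(1) + unforgiving(4) + lone(1) + bee(1) = 7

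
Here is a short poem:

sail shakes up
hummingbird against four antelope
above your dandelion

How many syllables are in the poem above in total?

19

Line 1: sail(1) + shakes(1) + up(1) = 3
Line 2: hummingbird(3) + against(2) + four(1) + antelope(3) = 9
Line 3: above(2) + your(1) + dandelion(4) = 7
Total: 3 + 9 + 7 = 19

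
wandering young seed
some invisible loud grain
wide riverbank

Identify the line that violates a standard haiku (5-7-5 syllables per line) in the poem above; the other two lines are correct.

Line 1: "wandering young seed": 3+1+1 = 5 ✓
Line 2: "some invisible loud grain": 1+4+1+1 = 7 ✓
Line 3: "wide riverbank": 1+3 = 4 (expected 5)

Line 3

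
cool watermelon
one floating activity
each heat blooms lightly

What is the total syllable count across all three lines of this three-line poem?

Line 1: cool (1), watermelon (4) → 5
Line 2: one (1), floating (2), activity (4) → 7
Line 3: each (1), heat (1), blooms (1), lightly (2) → 5
Total: 5 + 7 + 5 = 17

17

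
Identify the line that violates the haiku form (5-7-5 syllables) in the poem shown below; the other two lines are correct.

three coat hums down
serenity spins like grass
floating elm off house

Line 1

Line 1: "three coat hums down": 1+1+1+1 = 4 (expected 5)
Line 2: "serenity spins like grass": 4+1+1+1 = 7 ✓
Line 3: "floating elm off house": 2+1+1+1 = 5 ✓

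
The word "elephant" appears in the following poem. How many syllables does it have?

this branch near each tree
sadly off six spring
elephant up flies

"elephant" has 3 syllables.

3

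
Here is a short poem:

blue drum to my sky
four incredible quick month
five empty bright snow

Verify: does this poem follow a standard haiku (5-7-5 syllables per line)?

Line 1: blue (1), drum (1), to (1), my (1), sky (1) → 5 ✓
Line 2: four (1), incredible (4), quick (1), month (1) → 7 ✓
Line 3: five (1), empty (2), bright (1), snow (1) → 5 ✓

Yes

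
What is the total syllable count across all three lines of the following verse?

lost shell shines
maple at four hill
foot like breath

Line 1: lost (1), shell (1), shines (1) → 3
Line 2: maple (2), at (1), four (1), hill (1) → 5
Line 3: foot (1), like (1), breath (1) → 3
Total: 3 + 5 + 3 = 11

11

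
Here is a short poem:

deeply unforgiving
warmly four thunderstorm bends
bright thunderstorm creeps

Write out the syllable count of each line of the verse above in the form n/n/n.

Line 1: deeply (2), unforgiving (4) → 6
Line 2: warmly (2), four (1), thunderstorm (3), bends (1) → 7
Line 3: bright (1), thunderstorm (3), creeps (1) → 5

6/7/5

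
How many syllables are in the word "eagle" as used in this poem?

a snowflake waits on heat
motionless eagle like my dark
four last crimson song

2

"eagle" has 2 syllables.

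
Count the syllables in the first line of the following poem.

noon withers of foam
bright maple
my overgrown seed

The first line: "noon withers of foam": 1+2+1+1 = 5

5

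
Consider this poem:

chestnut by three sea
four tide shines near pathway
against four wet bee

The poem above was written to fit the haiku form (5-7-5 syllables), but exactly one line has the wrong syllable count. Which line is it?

Line 1: chestnut (2), by (1), three (1), sea (1) → 5 ✓
Line 2: four (1), tide (1), shines (1), near (1), pathway (2) → 6 (expected 7)
Line 3: against (2), four (1), wet (1), bee (1) → 5 ✓

Line 2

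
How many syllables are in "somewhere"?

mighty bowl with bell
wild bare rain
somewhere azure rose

2

"somewhere" has 2 syllables.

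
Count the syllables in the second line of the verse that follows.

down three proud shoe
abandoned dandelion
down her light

The second line: "abandoned dandelion": 3+4 = 7

7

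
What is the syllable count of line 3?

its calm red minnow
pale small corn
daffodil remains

Line 3: daffodil (3), remains (2) → 5

5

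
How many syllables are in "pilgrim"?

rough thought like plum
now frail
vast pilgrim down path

"pilgrim" has 2 syllables.

2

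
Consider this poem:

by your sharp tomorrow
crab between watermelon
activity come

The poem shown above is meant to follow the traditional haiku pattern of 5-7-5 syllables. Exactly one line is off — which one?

Line 1: by(1) + your(1) + sharp(1) + tomorrow(3) = 6 (expected 5)
Line 2: crab(1) + between(2) + watermelon(4) = 7 ✓
Line 3: activity(4) + come(1) = 5 ✓

The first line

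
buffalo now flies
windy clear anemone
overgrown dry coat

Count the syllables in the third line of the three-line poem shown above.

The third line: overgrown(3) + dry(1) + coat(1) = 5

5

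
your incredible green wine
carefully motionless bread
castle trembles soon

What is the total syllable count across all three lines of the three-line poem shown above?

19

Line 1: your(1) + incredible(4) + green(1) + wine(1) = 7
Line 2: carefully(3) + motionless(3) + bread(1) = 7
Line 3: castle(2) + trembles(2) + soon(1) = 5
Total: 7 + 7 + 5 = 19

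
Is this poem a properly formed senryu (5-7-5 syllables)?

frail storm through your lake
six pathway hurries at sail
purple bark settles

Line 1: frail (1), storm (1), through (1), your (1), lake (1) → 5 ✓
Line 2: six (1), pathway (2), hurries (2), at (1), sail (1) → 7 ✓
Line 3: purple (2), bark (1), settles (2) → 5 ✓

Yes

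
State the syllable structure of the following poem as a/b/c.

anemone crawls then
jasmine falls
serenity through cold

6/3/6

Line 1: anemone(4) + crawls(1) + then(1) = 6
Line 2: jasmine(2) + falls(1) = 3
Line 3: serenity(4) + through(1) + cold(1) = 6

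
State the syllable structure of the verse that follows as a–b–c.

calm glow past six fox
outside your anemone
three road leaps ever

Line 1: "calm glow past six fox": 1+1+1+1+1 = 5
Line 2: "outside your anemone": 2+1+4 = 7
Line 3: "three road leaps ever": 1+1+1+2 = 5

5–7–5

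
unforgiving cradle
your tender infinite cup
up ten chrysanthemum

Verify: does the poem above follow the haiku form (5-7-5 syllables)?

Line 1: unforgiving (4), cradle (2) → 6 (expected 5)
Line 2: your (1), tender (2), infinite (3), cup (1) → 7 ✓
Line 3: up (1), ten (1), chrysanthemum (4) → 6 (expected 5)

No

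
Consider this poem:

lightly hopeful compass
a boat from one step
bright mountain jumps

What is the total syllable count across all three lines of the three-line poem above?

15

Line 1: lightly(2) + hopeful(2) + compass(2) = 6
Line 2: a(1) + boat(1) + from(1) + one(1) + step(1) = 5
Line 3: bright(1) + mountain(2) + jumps(1) = 4
Total: 6 + 5 + 4 = 15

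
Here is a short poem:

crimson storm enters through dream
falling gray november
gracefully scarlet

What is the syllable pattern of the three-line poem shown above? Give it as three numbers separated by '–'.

7–6–5

Line 1: crimson (2), storm (1), enters (2), through (1), dream (1) → 7
Line 2: falling (2), gray (1), november (3) → 6
Line 3: gracefully (3), scarlet (2) → 5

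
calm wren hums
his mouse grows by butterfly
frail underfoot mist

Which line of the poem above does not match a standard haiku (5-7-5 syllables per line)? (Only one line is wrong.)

Line 1

Line 1: "calm wren hums": 1+1+1 = 3 (expected 5)
Line 2: "his mouse grows by butterfly": 1+1+1+1+3 = 7 ✓
Line 3: "frail underfoot mist": 1+3+1 = 5 ✓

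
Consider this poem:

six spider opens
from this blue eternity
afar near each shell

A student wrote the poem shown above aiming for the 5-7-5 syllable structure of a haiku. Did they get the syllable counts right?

Yes

Line 1: "six spider opens": 1+2+2 = 5 ✓
Line 2: "from this blue eternity": 1+1+1+4 = 7 ✓
Line 3: "afar near each shell": 2+1+1+1 = 5 ✓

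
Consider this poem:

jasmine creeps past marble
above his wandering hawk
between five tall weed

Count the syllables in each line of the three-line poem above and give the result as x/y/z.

Line 1: jasmine (2), creeps (1), past (1), marble (2) → 6
Line 2: above (2), his (1), wandering (3), hawk (1) → 7
Line 3: between (2), five (1), tall (1), weed (1) → 5

6/7/5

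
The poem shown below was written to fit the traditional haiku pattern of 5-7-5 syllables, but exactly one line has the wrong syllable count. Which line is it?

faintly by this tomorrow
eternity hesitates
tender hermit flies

The first line

Line 1: "faintly by this tomorrow": 2+1+1+3 = 7 (expected 5)
Line 2: "eternity hesitates": 4+3 = 7 ✓
Line 3: "tender hermit flies": 2+2+1 = 5 ✓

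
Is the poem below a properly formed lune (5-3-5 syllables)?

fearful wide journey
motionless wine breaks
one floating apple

No

Line 1: fearful(2) + wide(1) + journey(2) = 5 ✓
Line 2: motionless(3) + wine(1) + breaks(1) = 5 (expected 3)
Line 3: one(1) + floating(2) + apple(2) = 5 ✓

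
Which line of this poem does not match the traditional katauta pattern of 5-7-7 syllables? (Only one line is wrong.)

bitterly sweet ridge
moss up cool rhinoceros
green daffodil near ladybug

Line 1: "bitterly sweet ridge": 3+1+1 = 5 ✓
Line 2: "moss up cool rhinoceros": 1+1+1+4 = 7 ✓
Line 3: "green daffodil near ladybug": 1+3+1+3 = 8 (expected 7)

Line 3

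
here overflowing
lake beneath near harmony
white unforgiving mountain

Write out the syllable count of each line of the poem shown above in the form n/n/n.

5/7/7

Line 1: here(1) + overflowing(4) = 5
Line 2: lake(1) + beneath(2) + near(1) + harmony(3) = 7
Line 3: white(1) + unforgiving(4) + mountain(2) = 7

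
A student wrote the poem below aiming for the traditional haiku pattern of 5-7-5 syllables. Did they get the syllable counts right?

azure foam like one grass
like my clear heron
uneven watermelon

Line 1: "azure foam like one grass": 2+1+1+1+1 = 6 (expected 5)
Line 2: "like my clear heron": 1+1+1+2 = 5 (expected 7)
Line 3: "uneven watermelon": 3+4 = 7 (expected 5)

No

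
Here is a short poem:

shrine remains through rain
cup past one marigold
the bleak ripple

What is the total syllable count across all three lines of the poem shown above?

Line 1: "shrine remains through rain": 1+2+1+1 = 5
Line 2: "cup past one marigold": 1+1+1+3 = 6
Line 3: "the bleak ripple": 1+1+2 = 4
Total: 5 + 6 + 4 = 15

15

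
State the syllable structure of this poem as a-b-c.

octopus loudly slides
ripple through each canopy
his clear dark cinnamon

6-7-6

Line 1: "octopus loudly slides": 3+2+1 = 6
Line 2: "ripple through each canopy": 2+1+1+3 = 7
Line 3: "his clear dark cinnamon": 1+1+1+3 = 6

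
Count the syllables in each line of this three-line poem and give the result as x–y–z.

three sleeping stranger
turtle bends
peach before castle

5–3–5

Line 1: three(1) + sleeping(2) + stranger(2) = 5
Line 2: turtle(2) + bends(1) = 3
Line 3: peach(1) + before(2) + castle(2) = 5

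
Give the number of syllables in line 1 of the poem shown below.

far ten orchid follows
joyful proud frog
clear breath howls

Line 1: far(1) + ten(1) + orchid(2) + follows(2) = 6

6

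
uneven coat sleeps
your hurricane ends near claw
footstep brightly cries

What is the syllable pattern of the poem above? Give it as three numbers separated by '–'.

5–7–5

Line 1: "uneven coat sleeps": 3+1+1 = 5
Line 2: "your hurricane ends near claw": 1+3+1+1+1 = 7
Line 3: "footstep brightly cries": 2+2+1 = 5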